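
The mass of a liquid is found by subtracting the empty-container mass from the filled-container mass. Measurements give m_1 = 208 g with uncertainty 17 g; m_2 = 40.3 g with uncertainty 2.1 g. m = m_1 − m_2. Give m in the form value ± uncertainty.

Each term contributes (cᵢ δxᵢ)² to (δm)²:
  (δm_1)² = 289;  (δm_2)² = 4.41
δm = √(293) = 17.1 g
m = 168 g.

168 ± 17.1 g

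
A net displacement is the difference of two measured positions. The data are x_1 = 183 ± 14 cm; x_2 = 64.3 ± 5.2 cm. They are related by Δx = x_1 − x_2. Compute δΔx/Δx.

Each term contributes (cᵢ δxᵢ)² to (δΔx)²:
  (δx_1)² = 196;  (δx_2)² = 27.0
δΔx = √(223) = 14.9 cm
Δx = 119 cm, so δΔx/Δx = 14.9/119 = 0.126.

0.126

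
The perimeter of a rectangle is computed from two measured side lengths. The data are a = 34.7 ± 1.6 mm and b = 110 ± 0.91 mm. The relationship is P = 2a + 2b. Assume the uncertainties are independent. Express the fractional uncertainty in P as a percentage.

For a sum/difference, combine absolute errors in quadrature:
  (2·δa)² = 10.2;  (2·δb)² = 3.31
δP = √(13.6) = 3.68 mm
P = 289 mm, so δP/P = 3.68/289 = 0.0127.

1.27%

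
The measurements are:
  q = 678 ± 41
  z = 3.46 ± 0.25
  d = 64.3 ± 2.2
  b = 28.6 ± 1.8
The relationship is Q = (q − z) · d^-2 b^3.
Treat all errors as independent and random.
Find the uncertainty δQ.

Let u = q − z = 675. δu = √(δq² + δz²) = √(1680 + 0.0625) = 41.0, so δu/u = 0.0608.
Q is then a monomial in u, d, b:
δQ/Q = √((δu/u)² + (-2·δd/d)² + (3·δb/b)²) = √(0.00369 + 0.00468 + 0.0356) = 0.210
Q = 3820, so δQ = 0.210 × 3820 = 801.

801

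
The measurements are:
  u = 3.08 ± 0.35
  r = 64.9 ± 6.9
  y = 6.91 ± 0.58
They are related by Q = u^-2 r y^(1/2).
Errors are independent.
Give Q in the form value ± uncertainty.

Relative error in a monomial: (δQ/Q)² = Σ (nᵢ · δxᵢ/xᵢ)².
  (-2·δu/u)² = (-2×0.114)² = 0.0517;  (1·δr/r)² = (1×0.106)² = 0.0113;  (½·δy/y)² = (0.5×0.0839)² = 0.00176
δQ/Q = √(0.0647) = 0.254
Q = 18.0, so δQ = 0.254 × 18.0 = 4.58.

18.0 ± 4.58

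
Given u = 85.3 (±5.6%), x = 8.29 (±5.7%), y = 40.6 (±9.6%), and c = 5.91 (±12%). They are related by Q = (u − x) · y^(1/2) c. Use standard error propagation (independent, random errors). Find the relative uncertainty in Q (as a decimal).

0.143

Let w = u − x = 77.0. δw = √(δu² + δx²) = √(22.8 + 0.223) = 4.80, so δw/w = 0.0623.
Q is then a monomial in w, y, c:
δQ/Q = √((δw/w)² + (½·δy/y)² + (1·δc/c)²) = √(0.00389 + 0.00230 + 0.0144) = 0.143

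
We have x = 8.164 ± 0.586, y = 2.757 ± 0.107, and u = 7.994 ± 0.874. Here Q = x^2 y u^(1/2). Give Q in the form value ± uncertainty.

519.5 ± 82.3

Q is a product of powers, so relative uncertainties combine in quadrature:
  (2·δx/x)² = (2×0.0718)² = 0.0206;  (1·δy/y)² = (1×0.0388)² = 0.00151;  (½·δu/u)² = (0.5×0.109)² = 0.00299
δQ/Q = √(0.0251) = 0.158
Q = 519.5, so δQ = 0.158 × 519.5 = 82.3.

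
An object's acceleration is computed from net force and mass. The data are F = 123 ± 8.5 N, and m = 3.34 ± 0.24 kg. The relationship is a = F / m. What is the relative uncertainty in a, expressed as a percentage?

Relative error in a monomial: (δa/a)² = Σ (nᵢ · δxᵢ/xᵢ)².
  (1·δF/F)² = (1×0.0691)² = 0.00478;  (-1·δm/m)² = (-1×0.0719)² = 0.00516
δa/a = √(0.00994) = 0.0997

9.97%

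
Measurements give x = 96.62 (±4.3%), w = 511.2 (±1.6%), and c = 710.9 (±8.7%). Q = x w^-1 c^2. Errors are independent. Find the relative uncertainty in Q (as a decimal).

0.180

Each factor contributes (exponent × relative error)² to (δQ/Q)²:
  (1·δx/x)² = (1×0.0430)² = 0.00185;  (-1·δw/w)² = (-1×0.0160)² = 0.000256;  (2·δc/c)² = (2×0.0870)² = 0.0303
δQ/Q = √(0.0324) = 0.180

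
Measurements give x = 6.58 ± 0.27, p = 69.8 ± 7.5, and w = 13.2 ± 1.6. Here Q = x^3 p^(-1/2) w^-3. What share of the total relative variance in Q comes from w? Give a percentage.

(δQ/Q)² = (3·δx/x)² + (−½·δp/p)² + (-3·δw/w)²
  x term: (3×0.0410)² = 0.0152
  p term: (-0.5×0.107)² = 0.00289
  w term: (-3×0.121)² = 0.132
Total = 0.150. Share from w = 0.132/0.150 = 0.880.

88.0%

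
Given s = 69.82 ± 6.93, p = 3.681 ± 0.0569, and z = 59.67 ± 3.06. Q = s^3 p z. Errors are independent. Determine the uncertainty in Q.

For a monomial Q ∝ s^3, p, z, fractional errors add in quadrature:
  (3·δs/s)² = (3×0.0993)² = 0.0887;  (1·δp/p)² = (1×0.0155)² = 0.000239;  (1·δz/z)² = (1×0.0513)² = 0.00263
δQ/Q = √(0.0915) = 0.303
Q = 7.476e+07, so δQ = 0.303 × 7.476e+07 = 2.26e+07.

2.26e+07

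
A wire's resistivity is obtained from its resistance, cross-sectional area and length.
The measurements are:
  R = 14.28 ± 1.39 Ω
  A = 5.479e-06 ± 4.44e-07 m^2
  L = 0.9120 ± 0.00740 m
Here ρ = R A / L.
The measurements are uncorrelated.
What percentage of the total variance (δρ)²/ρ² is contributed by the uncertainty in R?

(δρ/ρ)² = (1·δR/R)² + (1·δA/A)² + (-1·δL/L)²
  R term: (1×0.0973)² = 0.00947
  A term: (1×0.0810)² = 0.00657
  L term: (-1×0.00811)² = 6.58e-05
Total = 0.0161. Share from R = 0.00947/0.0161 = 0.588.

58.8%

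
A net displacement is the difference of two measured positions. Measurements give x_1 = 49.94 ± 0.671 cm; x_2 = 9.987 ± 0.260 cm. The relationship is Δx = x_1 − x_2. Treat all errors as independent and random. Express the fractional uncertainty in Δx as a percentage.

1.80%

Sums and differences: (δΔx)² = Σ (cᵢ δxᵢ)².
  (δx_1)² = 0.450;  (δx_2)² = 0.0676
δΔx = √(0.518) = 0.720 cm
Δx = 39.95 cm, so δΔx/Δx = 0.720/39.95 = 0.0180.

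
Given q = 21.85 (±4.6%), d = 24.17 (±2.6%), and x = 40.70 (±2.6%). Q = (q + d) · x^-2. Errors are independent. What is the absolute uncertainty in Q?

Let u = q + d = 46.02. δu = √(δq² + δd²) = √(1.01 + 0.395) = 1.19, so δu/u = 0.0258.
Q is then a monomial in u, x:
δQ/Q = √((δu/u)² + (-2·δx/x)²) = √(0.000663 + 0.00270) = 0.0580
Q = 0.02778, so δQ = 0.0580 × 0.02778 = 0.00161.

0.00161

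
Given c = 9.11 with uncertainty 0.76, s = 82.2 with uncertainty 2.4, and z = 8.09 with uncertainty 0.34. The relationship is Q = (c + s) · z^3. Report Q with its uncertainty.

Let u = c + s = 91.3. δu = √(δc² + δs²) = √(0.578 + 5.76) = 2.52, so δu/u = 0.0276.
Q is then a monomial in u, z:
δQ/Q = √((δu/u)² + (3·δz/z)²) = √(0.000760 + 0.0159) = 0.129
Q = 48300, so δQ = 0.129 × 48300 = 6240.

48300 ± 6240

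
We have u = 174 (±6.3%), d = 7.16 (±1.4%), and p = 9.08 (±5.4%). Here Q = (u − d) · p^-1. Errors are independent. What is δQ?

Let w = u − d = 167. δw = √(δu² + δd²) = √(120 + 0.0100) = 11.0, so δw/w = 0.0657.
Q is then a monomial in w, p:
δQ/Q = √((δw/w)² + (-1·δp/p)²) = √(0.00432 + 0.00292) = 0.0850
Q = 18.4, so δQ = 0.0850 × 18.4 = 1.56.

1.56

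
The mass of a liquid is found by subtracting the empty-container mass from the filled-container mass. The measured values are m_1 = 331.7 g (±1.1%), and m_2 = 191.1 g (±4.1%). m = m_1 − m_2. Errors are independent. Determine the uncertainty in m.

8.64 g

Each term contributes (cᵢ δxᵢ)² to (δm)²:
  (δm_1)² = 13.3;  (δm_2)² = 61.4
δm = √(74.7) = 8.64 g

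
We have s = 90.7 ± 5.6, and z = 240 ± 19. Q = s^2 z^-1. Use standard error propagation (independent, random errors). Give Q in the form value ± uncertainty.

For a monomial Q ∝ s^2, z^-1, fractional errors add in quadrature:
  (2·δs/s)² = (2×0.0617)² = 0.0152;  (-1·δz/z)² = (-1×0.0792)² = 0.00627
δQ/Q = √(0.0215) = 0.147
Q = 34.3, so δQ = 0.147 × 34.3 = 5.03.

34.3 ± 5.03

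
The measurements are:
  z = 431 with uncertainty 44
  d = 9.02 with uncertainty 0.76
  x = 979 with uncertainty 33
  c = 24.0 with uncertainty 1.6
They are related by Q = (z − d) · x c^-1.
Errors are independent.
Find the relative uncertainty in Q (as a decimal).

Let u = z − d = 422. δu = √(δz² + δd²) = √(1940 + 0.578) = 44.0, so δu/u = 0.104.
Q is then a monomial in u, x, c:
δQ/Q = √((δu/u)² + (1·δx/x)² + (-1·δc/c)²) = √(0.0109 + 0.00114 + 0.00444) = 0.128

0.128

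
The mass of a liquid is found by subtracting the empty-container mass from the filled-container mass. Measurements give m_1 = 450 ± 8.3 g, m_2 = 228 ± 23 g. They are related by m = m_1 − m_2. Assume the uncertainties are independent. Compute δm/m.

Sums and differences: (δm)² = Σ (cᵢ δxᵢ)².
  (δm_1)² = 68.9;  (δm_2)² = 529
δm = √(598) = 24.5 g
m = 222 g, so δm/m = 24.5/222 = 0.110.

0.110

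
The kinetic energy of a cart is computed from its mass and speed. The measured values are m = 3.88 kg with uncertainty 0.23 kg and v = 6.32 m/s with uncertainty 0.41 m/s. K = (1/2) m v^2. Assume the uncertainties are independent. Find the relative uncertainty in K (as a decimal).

Products/powers → add relative errors in quadrature, weighted by exponent:
  (1·δm/m)² = (1×0.0593)² = 0.00351;  (2·δv/v)² = (2×0.0649)² = 0.0168
δK/K = √(0.0203) = 0.143

0.143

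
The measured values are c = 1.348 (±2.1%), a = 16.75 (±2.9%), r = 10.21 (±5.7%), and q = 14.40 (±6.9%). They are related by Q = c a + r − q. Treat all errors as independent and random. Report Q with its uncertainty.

Let p = c·a = 22.58. δp/p = √((1·δc/c)² + (1·δa/a)²) = √(0.000441 + 0.000841) = 0.0358, so δp = 0.808.
Q = p + r − q: δQ = √(δp² + δr² + δq²) = √(0.654 + 0.339 + 0.987) = 1.41
Q = 18.39.

18.39 ± 1.41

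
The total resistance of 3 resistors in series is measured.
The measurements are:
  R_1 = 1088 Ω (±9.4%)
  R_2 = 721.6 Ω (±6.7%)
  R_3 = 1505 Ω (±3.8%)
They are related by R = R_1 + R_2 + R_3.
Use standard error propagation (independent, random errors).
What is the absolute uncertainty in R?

127 Ω

R is a linear combination, so absolute uncertainties add in quadrature:
  (δR_1)² = 10500;  (δR_2)² = 2340;  (δR_3)² = 3270
δR = √(16100) = 127 Ω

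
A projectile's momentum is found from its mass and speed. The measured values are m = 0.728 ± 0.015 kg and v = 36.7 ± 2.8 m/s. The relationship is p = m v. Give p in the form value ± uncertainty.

26.7 ± 2.11 kg·m/s

For a monomial p ∝ m, v, fractional errors add in quadrature:
  (1·δm/m)² = (1×0.0206)² = 0.000425;  (1·δv/v)² = (1×0.0763)² = 0.00582
δp/p = √(0.00625) = 0.0790
p = 26.7 kg·m/s, so δp = 0.0790 × 26.7 = 2.11 kg·m/s.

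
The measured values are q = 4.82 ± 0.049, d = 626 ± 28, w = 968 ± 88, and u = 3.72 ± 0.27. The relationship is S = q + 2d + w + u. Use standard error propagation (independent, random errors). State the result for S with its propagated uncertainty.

S is a linear combination, so absolute uncertainties add in quadrature:
  (δq)² = 0.00240;  (2·δd)² = 3140;  (δw)² = 7740;  (δu)² = 0.0729
δS = √(10900) = 104
S = 2230.

2230 ± 104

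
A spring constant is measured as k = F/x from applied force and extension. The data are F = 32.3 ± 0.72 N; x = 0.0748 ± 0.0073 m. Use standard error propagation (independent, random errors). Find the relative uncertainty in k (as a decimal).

Each factor contributes (exponent × relative error)² to (δk/k)²:
  (1·δF/F)² = (1×0.0223)² = 0.000497;  (-1·δx/x)² = (-1×0.0976)² = 0.00952
δk/k = √(0.0100) = 0.100

0.100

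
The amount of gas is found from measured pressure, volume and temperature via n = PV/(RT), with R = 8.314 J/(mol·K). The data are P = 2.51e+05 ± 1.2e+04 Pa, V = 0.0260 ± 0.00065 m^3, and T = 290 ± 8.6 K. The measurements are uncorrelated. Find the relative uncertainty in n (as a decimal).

For a monomial n ∝ P, V, T^-1, fractional errors add in quadrature:
  (1·δP/P)² = (1×0.0478)² = 0.00229;  (1·δV/V)² = (1×0.0250)² = 0.000625;  (-1·δT/T)² = (-1×0.0297)² = 0.000879
δn/n = √(0.00379) = 0.0616

0.0616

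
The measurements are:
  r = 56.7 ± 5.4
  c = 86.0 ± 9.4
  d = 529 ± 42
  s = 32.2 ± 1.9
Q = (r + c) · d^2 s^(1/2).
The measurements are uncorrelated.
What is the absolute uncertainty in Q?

Let u = r + c = 143. δu = √(δr² + δc²) = √(29.2 + 88.4) = 10.8, so δu/u = 0.0760.
Q is then a monomial in u, d, s:
δQ/Q = √((δu/u)² + (2·δd/d)² + (½·δs/s)²) = √(0.00577 + 0.0252 + 0.000870) = 0.178
Q = 2.27e+08, so δQ = 0.178 × 2.27e+08 = 4.04e+07.

4.04e+07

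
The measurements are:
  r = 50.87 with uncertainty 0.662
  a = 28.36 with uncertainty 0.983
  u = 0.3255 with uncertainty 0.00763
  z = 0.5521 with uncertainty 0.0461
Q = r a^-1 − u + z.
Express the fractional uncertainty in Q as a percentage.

4.02%

Let p = r·a^-1 = 1.794. δp/p = √((1·δr/r)² + (-1·δa/a)²) = √(0.000169 + 0.00120) = 0.0370, so δp = 0.0664.
Q = p − u + z: δQ = √(δp² + δu² + δz²) = √(0.00441 + 5.82e-05 + 0.00213) = 0.0812
Q = 2.020, so δQ/Q = 0.0812/2.020 = 0.0402.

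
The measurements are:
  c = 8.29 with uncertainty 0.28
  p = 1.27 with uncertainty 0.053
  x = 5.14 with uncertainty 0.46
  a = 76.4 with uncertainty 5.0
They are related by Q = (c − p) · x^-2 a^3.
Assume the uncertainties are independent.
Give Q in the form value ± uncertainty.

(1.18 ± 0.318) × 10^5

Let u = c − p = 7.02. δu = √(δc² + δp²) = √(0.0784 + 0.00281) = 0.285, so δu/u = 0.0406.
Q is then a monomial in u, x, a:
δQ/Q = √((δu/u)² + (-2·δx/x)² + (3·δa/a)²) = √(0.00165 + 0.0320 + 0.0385) = 0.269
Q = 1.18e+05, so δQ = 0.269 × 1.18e+05 = 31800.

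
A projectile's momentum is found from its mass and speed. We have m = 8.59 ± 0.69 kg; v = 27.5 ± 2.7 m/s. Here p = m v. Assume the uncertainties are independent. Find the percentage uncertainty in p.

Relative error in a monomial: (δp/p)² = Σ (nᵢ · δxᵢ/xᵢ)².
  (1·δm/m)² = (1×0.0803)² = 0.00645;  (1·δv/v)² = (1×0.0982)² = 0.00964
δp/p = √(0.0161) = 0.127

12.7%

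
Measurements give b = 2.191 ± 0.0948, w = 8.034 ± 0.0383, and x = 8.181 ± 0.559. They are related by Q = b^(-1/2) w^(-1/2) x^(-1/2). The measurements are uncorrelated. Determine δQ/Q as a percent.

4.05%

Since Q is a product/quotient, work with relative uncertainties:
  (−½·δb/b)² = (-0.5×0.0433)² = 0.000468;  (−½·δw/w)² = (-0.5×0.00477)² = 5.68e-06;  (−½·δx/x)² = (-0.5×0.0683)² = 0.00117
δQ/Q = √(0.00164) = 0.0405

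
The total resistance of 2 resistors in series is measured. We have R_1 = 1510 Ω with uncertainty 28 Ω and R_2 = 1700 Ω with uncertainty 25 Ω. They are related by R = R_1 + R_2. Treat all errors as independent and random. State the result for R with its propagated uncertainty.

Absolute uncertainties add in quadrature for a linear combination:
  (δR_1)² = 784;  (δR_2)² = 625
δR = √(1410) = 37.5 Ω
R = 3210 Ω.

3210 ± 37.5 Ω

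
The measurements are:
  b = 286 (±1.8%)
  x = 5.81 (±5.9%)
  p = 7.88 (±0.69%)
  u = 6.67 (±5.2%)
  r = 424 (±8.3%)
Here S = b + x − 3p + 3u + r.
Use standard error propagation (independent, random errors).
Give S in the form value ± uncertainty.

For a sum/difference, combine absolute errors in quadrature:
  (δb)² = 26.5;  (δx)² = 0.118;  (3·δp)² = 0.0266;  (3·δu)² = 1.08;  (δr)² = 1240
δS = √(1270) = 35.6
S = 712.

712 ± 35.6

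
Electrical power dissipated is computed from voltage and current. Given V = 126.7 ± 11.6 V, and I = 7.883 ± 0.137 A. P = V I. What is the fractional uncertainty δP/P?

0.0932

Relative error in a monomial: (δP/P)² = Σ (nᵢ · δxᵢ/xᵢ)².
  (1·δV/V)² = (1×0.0916)² = 0.00838;  (1·δI/I)² = (1×0.0174)² = 0.000302
δP/P = √(0.00868) = 0.0932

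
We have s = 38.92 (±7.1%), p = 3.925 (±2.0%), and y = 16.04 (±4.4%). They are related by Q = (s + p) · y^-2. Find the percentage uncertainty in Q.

Let u = s + p = 42.84. δu = √(δs² + δp²) = √(7.64 + 0.00616) = 2.76, so δu/u = 0.0645.
Q is then a monomial in u, y:
δQ/Q = √((δu/u)² + (-2·δy/y)²) = √(0.00416 + 0.00774) = 0.109

10.9%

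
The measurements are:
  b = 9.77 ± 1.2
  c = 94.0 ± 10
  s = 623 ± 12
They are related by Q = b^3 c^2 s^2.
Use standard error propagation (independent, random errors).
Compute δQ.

Each factor contributes (exponent × relative error)² to (δQ/Q)²:
  (3·δb/b)² = (3×0.123)² = 0.136;  (2·δc/c)² = (2×0.106)² = 0.0453;  (2·δs/s)² = (2×0.0193)² = 0.00148
δQ/Q = √(0.183) = 0.427
Q = 3.2e+12, so δQ = 0.427 × 3.2e+12 = 1.37e+12.

1.37e+12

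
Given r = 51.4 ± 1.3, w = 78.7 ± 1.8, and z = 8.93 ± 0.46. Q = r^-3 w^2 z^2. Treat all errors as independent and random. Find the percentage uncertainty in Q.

13.6%

Q is a product of powers, so relative uncertainties combine in quadrature:
  (-3·δr/r)² = (-3×0.0253)² = 0.00576;  (2·δw/w)² = (2×0.0229)² = 0.00209;  (2·δz/z)² = (2×0.0515)² = 0.0106
δQ/Q = √(0.0185) = 0.136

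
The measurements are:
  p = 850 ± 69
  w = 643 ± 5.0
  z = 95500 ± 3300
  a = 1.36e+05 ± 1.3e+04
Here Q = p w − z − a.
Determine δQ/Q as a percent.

14.8%

Let h = p·w = 5.47e+05. δh/h = √((1·δp/p)² + (1·δw/w)²) = √(0.00659 + 6.05e-05) = 0.0815, so δh = 44600.
Q = h − z − a: δQ = √(δh² + δz² + δa²) = √(1.99e+09 + 1.09e+07 + 1.69e+08) = 46500
Q = 3.15e+05, so δQ/Q = 46500/3.15e+05 = 0.148.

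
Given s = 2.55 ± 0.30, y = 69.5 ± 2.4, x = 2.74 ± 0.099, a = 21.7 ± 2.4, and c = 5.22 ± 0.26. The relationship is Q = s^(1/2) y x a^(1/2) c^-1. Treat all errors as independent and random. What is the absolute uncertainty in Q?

29.1

For a monomial Q ∝ s^(1/2), y, x, a^(1/2), c^-1, fractional errors add in quadrature:
  (½·δs/s)² = (0.5×0.118)² = 0.00346;  (1·δy/y)² = (1×0.0345)² = 0.00119;  (1·δx/x)² = (1×0.0361)² = 0.00131;  (½·δa/a)² = (0.5×0.111)² = 0.00306;  (-1·δc/c)² = (-1×0.0498)² = 0.00248
δQ/Q = √(0.0115) = 0.107
Q = 271, so δQ = 0.107 × 271 = 29.1.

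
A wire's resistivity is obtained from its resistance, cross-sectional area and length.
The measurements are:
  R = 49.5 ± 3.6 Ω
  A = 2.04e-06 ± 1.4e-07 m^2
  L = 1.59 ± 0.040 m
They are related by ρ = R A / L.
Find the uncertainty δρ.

6.55e-06 Ω·m

For a monomial ρ ∝ R, A, L^-1, fractional errors add in quadrature:
  (1·δR/R)² = (1×0.0727)² = 0.00529;  (1·δA/A)² = (1×0.0686)² = 0.00471;  (-1·δL/L)² = (-1×0.0252)² = 0.000633
δρ/ρ = √(0.0106) = 0.103
ρ = 6.35e-05 Ω·m, so δρ = 0.103 × 6.35e-05 = 6.55e-06 Ω·m.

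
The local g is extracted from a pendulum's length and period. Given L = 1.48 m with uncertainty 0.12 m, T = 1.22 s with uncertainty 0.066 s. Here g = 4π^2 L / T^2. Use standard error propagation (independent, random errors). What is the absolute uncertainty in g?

Each factor contributes (exponent × relative error)² to (δg/g)²:
  (1·δL/L)² = (1×0.0811)² = 0.00657;  (-2·δT/T)² = (-2×0.0541)² = 0.0117
δg/g = √(0.0183) = 0.135
g = 39.3 m/s^2, so δg = 0.135 × 39.3 = 5.31 m/s^2.

5.31 m/s^2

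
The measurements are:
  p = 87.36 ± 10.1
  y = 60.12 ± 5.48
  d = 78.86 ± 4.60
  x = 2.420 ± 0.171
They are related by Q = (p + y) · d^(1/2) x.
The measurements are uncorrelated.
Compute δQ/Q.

0.109

Let u = p + y = 147.5. δu = √(δp² + δy²) = √(102 + 30.0) = 11.5, so δu/u = 0.0779.
Q is then a monomial in u, d, x:
δQ/Q = √((δu/u)² + (½·δd/d)² + (1·δx/x)²) = √(0.00607 + 0.000851 + 0.00499) = 0.109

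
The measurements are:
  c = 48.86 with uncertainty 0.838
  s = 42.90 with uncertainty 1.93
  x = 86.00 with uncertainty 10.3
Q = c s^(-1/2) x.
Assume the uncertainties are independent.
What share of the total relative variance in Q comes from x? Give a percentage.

94.7%

(δQ/Q)² = (1·δc/c)² + (−½·δs/s)² + (1·δx/x)²
  c term: (1×0.0172)² = 0.000294
  s term: (-0.5×0.0450)² = 0.000506
  x term: (1×0.120)² = 0.0143
Total = 0.0151. Share from x = 0.0143/0.0151 = 0.947.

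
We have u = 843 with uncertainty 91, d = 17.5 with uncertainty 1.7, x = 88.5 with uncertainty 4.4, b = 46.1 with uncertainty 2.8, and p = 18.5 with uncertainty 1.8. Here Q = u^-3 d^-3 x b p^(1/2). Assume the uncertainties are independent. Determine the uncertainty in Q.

2.43e-09

Q is a product of powers, so relative uncertainties combine in quadrature:
  (-3·δu/u)² = (-3×0.108)² = 0.105;  (-3·δd/d)² = (-3×0.0971)² = 0.0849;  (1·δx/x)² = (1×0.0497)² = 0.00247;  (1·δb/b)² = (1×0.0607)² = 0.00369;  (½·δp/p)² = (0.5×0.0973)² = 0.00237
δQ/Q = √(0.198) = 0.445
Q = 5.47e-09, so δQ = 0.445 × 5.47e-09 = 2.43e-09.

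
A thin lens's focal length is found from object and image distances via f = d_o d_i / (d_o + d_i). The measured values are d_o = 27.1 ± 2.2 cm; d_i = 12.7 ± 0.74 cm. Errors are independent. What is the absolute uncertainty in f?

∂f/∂d_o = (d_i/(d_o+d_i))² = 0.102;  ∂f/∂d_i = (d_o/(d_o+d_i))² = 0.464
δf = √((∂f/∂d_o · δd_o)² + (∂f/∂d_i · δd_i)²) = √(0.0502 + 0.118) = 0.410 cm

0.410 cm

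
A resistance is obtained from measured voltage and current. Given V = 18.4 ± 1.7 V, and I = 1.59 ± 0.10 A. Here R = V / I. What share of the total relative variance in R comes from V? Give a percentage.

68.3%

(δR/R)² = (1·δV/V)² + (-1·δI/I)²
  V term: (1×0.0924)² = 0.00854
  I term: (-1×0.0629)² = 0.00396
Total = 0.0125. Share from V = 0.00854/0.0125 = 0.683.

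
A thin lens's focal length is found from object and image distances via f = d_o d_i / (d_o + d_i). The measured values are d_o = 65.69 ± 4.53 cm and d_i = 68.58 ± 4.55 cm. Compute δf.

1.61 cm

∂f/∂d_o = (d_i/(d_o+d_i))² = 0.261;  ∂f/∂d_i = (d_o/(d_o+d_i))² = 0.239
δf = √((∂f/∂d_o · δd_o)² + (∂f/∂d_i · δd_i)²) = √(1.40 + 1.19) = 1.61 cm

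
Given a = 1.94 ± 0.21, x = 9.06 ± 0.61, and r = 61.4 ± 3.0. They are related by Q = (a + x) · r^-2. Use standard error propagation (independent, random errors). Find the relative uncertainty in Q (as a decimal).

0.114

Let u = a + x = 11.0. δu = √(δa² + δx²) = √(0.0441 + 0.372) = 0.645, so δu/u = 0.0586.
Q is then a monomial in u, r:
δQ/Q = √((δu/u)² + (-2·δr/r)²) = √(0.00344 + 0.00955) = 0.114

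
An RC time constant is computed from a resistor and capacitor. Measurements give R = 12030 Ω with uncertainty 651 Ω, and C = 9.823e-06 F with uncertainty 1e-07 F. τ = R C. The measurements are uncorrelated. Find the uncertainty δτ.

0.00651 s

Each factor contributes (exponent × relative error)² to (δτ/τ)²:
  (1·δR/R)² = (1×0.0541)² = 0.00293;  (1·δC/C)² = (1×0.0102)² = 0.000104
δτ/τ = √(0.00303) = 0.0551
τ = 0.1182 s, so δτ = 0.0551 × 0.1182 = 0.00651 s.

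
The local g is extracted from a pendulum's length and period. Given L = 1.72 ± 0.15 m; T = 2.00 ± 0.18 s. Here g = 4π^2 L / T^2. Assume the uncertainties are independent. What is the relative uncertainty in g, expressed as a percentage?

20.0%

g is a product of powers, so relative uncertainties combine in quadrature:
  (1·δL/L)² = (1×0.0872)² = 0.00761;  (-2·δT/T)² = (-2×0.0900)² = 0.0324
δg/g = √(0.0400) = 0.200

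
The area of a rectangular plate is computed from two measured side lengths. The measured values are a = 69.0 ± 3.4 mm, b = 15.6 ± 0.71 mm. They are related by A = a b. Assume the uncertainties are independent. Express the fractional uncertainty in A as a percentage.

Each factor contributes (exponent × relative error)² to (δA/A)²:
  (1·δa/a)² = (1×0.0493)² = 0.00243;  (1·δb/b)² = (1×0.0455)² = 0.00207
δA/A = √(0.00450) = 0.0671

6.71%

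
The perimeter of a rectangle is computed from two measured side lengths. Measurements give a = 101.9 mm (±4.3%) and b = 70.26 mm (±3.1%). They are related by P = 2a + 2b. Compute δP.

9.79 mm

Absolute uncertainties add in quadrature for a linear combination:
  (2·δa)² = 76.8;  (2·δb)² = 19.0
δP = √(95.8) = 9.79 mm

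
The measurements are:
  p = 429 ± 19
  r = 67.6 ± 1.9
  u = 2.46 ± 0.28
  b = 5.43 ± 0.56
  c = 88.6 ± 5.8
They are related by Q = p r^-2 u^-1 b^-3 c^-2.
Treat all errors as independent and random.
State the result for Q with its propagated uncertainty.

(3.04 ± 1.10) × 10^-8

Each factor contributes (exponent × relative error)² to (δQ/Q)²:
  (1·δp/p)² = (1×0.0443)² = 0.00196;  (-2·δr/r)² = (-2×0.0281)² = 0.00316;  (-1·δu/u)² = (-1×0.114)² = 0.0130;  (-3·δb/b)² = (-3×0.103)² = 0.0957;  (-2·δc/c)² = (-2×0.0655)² = 0.0171
δQ/Q = √(0.131) = 0.362
Q = 3.04e-08, so δQ = 0.362 × 3.04e-08 = 1.1e-08.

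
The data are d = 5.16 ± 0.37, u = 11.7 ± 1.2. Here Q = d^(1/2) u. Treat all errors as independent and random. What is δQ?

Products/powers → add relative errors in quadrature, weighted by exponent:
  (½·δd/d)² = (0.5×0.0717)² = 0.00129;  (1·δu/u)² = (1×0.103)² = 0.0105
δQ/Q = √(0.0118) = 0.109
Q = 26.6, so δQ = 0.109 × 26.6 = 2.89.

2.89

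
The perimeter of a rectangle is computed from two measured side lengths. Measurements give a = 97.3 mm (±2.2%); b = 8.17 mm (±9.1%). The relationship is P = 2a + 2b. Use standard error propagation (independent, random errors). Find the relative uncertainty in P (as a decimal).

Each term contributes (cᵢ δxᵢ)² to (δP)²:
  (2·δa)² = 18.3;  (2·δb)² = 2.21
δP = √(20.5) = 4.53 mm
P = 211 mm, so δP/P = 4.53/211 = 0.0215.

0.0215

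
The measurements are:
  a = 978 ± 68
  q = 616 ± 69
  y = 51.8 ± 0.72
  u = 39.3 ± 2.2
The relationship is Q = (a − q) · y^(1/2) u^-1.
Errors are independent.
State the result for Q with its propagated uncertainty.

Let w = a − q = 362. δw = √(δa² + δq²) = √(4620 + 4760) = 96.9, so δw/w = 0.268.
Q is then a monomial in w, y, u:
δQ/Q = √((δw/w)² + (½·δy/y)² + (-1·δu/u)²) = √(0.0716 + 4.83e-05 + 0.00313) = 0.273
Q = 66.3, so δQ = 0.273 × 66.3 = 18.1.

66.3 ± 18.1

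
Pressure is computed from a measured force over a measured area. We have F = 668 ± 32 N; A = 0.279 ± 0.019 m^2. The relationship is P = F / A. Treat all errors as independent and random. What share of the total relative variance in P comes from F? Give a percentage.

33.1%

(δP/P)² = (1·δF/F)² + (-1·δA/A)²
  F term: (1×0.0479)² = 0.00229
  A term: (-1×0.0681)² = 0.00464
Total = 0.00693. Share from F = 0.00229/0.00693 = 0.331.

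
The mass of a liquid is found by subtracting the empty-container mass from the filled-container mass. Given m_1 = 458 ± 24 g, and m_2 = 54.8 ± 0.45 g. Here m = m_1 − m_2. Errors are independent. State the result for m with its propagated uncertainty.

For a sum/difference, combine absolute errors in quadrature:
  (δm_1)² = 576;  (δm_2)² = 0.203
δm = √(576) = 24.0 g
m = 403 g.

403 ± 24.0 g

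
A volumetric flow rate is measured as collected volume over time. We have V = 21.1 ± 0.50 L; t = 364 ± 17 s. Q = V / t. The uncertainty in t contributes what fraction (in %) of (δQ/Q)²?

79.5%

(δQ/Q)² = (1·δV/V)² + (-1·δt/t)²
  V term: (1×0.0237)² = 0.000562
  t term: (-1×0.0467)² = 0.00218
Total = 0.00274. Share from t = 0.00218/0.00274 = 0.795.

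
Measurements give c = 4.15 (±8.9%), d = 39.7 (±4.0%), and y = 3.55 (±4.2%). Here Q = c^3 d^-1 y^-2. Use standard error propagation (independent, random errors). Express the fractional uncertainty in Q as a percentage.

Q is a product of powers, so relative uncertainties combine in quadrature:
  (3·δc/c)² = (3×0.0890)² = 0.0713;  (-1·δd/d)² = (-1×0.0400)² = 0.00160;  (-2·δy/y)² = (-2×0.0420)² = 0.00706
δQ/Q = √(0.0799) = 0.283

28.3%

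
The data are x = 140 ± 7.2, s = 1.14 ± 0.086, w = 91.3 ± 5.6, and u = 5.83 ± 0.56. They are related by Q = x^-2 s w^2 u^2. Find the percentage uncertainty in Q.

26.1%

Q is a product of powers, so relative uncertainties combine in quadrature:
  (-2·δx/x)² = (-2×0.0514)² = 0.0106;  (1·δs/s)² = (1×0.0754)² = 0.00569;  (2·δw/w)² = (2×0.0613)² = 0.0150;  (2·δu/u)² = (2×0.0961)² = 0.0369
δQ/Q = √(0.0682) = 0.261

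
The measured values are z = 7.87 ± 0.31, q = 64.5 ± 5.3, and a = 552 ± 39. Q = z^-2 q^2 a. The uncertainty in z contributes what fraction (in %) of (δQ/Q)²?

16.2%

(δQ/Q)² = (-2·δz/z)² + (2·δq/q)² + (1·δa/a)²
  z term: (-2×0.0394)² = 0.00621
  q term: (2×0.0822)² = 0.0270
  a term: (1×0.0707)² = 0.00499
Total = 0.0382. Share from z = 0.00621/0.0382 = 0.162.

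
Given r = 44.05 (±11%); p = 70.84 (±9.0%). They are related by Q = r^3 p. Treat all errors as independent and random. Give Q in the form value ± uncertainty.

Relative error in a monomial: (δQ/Q)² = Σ (nᵢ · δxᵢ/xᵢ)².
  (3·δr/r)² = (3×0.110)² = 0.109;  (1·δp/p)² = (1×0.0900)² = 0.00810
δQ/Q = √(0.117) = 0.342
Q = 6.055e+06, so δQ = 0.342 × 6.055e+06 = 2.07e+06.

(6.055 ± 2.07) × 10^6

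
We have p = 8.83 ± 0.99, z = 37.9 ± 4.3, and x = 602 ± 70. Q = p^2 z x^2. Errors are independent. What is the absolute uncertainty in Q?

3.67e+08

Products/powers → add relative errors in quadrature, weighted by exponent:
  (2·δp/p)² = (2×0.112)² = 0.0503;  (1·δz/z)² = (1×0.113)² = 0.0129;  (2·δx/x)² = (2×0.116)² = 0.0541
δQ/Q = √(0.117) = 0.342
Q = 1.07e+09, so δQ = 0.342 × 1.07e+09 = 3.67e+08.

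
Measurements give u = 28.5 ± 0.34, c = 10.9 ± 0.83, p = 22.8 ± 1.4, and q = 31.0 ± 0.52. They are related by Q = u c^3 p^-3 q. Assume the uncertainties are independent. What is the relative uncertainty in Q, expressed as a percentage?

For a monomial Q ∝ u, c^3, p^-3, q, fractional errors add in quadrature:
  (1·δu/u)² = (1×0.0119)² = 0.000142;  (3·δc/c)² = (3×0.0761)² = 0.0522;  (-3·δp/p)² = (-3×0.0614)² = 0.0339;  (1·δq/q)² = (1×0.0168)² = 0.000281
δQ/Q = √(0.0865) = 0.294

29.4%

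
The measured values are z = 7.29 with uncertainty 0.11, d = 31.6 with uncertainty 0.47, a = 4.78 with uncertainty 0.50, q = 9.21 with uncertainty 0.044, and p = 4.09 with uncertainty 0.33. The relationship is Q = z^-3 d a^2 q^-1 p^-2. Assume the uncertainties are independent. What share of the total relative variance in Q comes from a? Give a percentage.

60.7%

(δQ/Q)² = (-3·δz/z)² + (1·δd/d)² + (2·δa/a)² + (-1·δq/q)² + (-2·δp/p)²
  z term: (-3×0.0151)² = 0.00205
  d term: (1×0.0149)² = 0.000221
  a term: (2×0.105)² = 0.0438
  q term: (-1×0.00478)² = 2.28e-05
  p term: (-2×0.0807)² = 0.0260
Total = 0.0721. Share from a = 0.0438/0.0721 = 0.607.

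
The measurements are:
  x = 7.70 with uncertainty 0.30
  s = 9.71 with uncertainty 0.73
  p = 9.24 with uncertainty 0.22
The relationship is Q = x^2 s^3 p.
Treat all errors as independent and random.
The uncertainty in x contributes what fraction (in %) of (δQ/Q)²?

10.6%

(δQ/Q)² = (2·δx/x)² + (3·δs/s)² + (1·δp/p)²
  x term: (2×0.0390)² = 0.00607
  s term: (3×0.0752)² = 0.0509
  p term: (1×0.0238)² = 0.000567
Total = 0.0575. Share from x = 0.00607/0.0575 = 0.106.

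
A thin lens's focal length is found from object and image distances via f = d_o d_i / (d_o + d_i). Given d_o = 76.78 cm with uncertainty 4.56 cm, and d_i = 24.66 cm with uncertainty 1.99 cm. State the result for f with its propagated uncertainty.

18.67 ± 1.17 cm

∂f/∂d_o = (d_i/(d_o+d_i))² = 0.0591;  ∂f/∂d_i = (d_o/(d_o+d_i))² = 0.573
δf = √((∂f/∂d_o · δd_o)² + (∂f/∂d_i · δd_i)²) = √(0.0726 + 1.30) = 1.17 cm
f = 18.67 cm.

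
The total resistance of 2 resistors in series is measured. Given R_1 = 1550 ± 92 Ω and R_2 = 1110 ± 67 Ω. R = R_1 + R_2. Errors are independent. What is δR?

R is a linear combination, so absolute uncertainties add in quadrature:
  (δR_1)² = 8460;  (δR_2)² = 4490
δR = √(13000) = 114 Ω

114 Ω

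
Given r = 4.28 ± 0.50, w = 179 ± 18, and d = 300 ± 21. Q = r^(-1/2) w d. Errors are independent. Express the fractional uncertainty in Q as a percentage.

13.6%

Relative error in a monomial: (δQ/Q)² = Σ (nᵢ · δxᵢ/xᵢ)².
  (−½·δr/r)² = (-0.5×0.117)² = 0.00341;  (1·δw/w)² = (1×0.101)² = 0.0101;  (1·δd/d)² = (1×0.0700)² = 0.00490
δQ/Q = √(0.0184) = 0.136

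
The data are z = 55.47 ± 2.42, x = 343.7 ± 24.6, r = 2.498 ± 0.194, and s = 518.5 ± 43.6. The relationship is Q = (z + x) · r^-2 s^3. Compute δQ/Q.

Let u = z + x = 399.2. δu = √(δz² + δx²) = √(5.86 + 605) = 24.7, so δu/u = 0.0619.
Q is then a monomial in u, r, s:
δQ/Q = √((δu/u)² + (-2·δr/r)² + (3·δs/s)²) = √(0.00383 + 0.0241 + 0.0636) = 0.303

0.303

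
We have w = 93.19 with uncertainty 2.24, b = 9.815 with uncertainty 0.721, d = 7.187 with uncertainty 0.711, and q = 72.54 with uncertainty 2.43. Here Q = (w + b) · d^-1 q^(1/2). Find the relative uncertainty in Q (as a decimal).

Let u = w + b = 103.0. δu = √(δw² + δb²) = √(5.02 + 0.520) = 2.35, so δu/u = 0.0228.
Q is then a monomial in u, d, q:
δQ/Q = √((δu/u)² + (-1·δd/d)² + (½·δq/q)²) = √(0.000522 + 0.00979 + 0.000281) = 0.103

0.103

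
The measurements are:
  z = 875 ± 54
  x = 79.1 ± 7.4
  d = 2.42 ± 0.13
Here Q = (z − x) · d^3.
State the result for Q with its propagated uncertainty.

Let u = z − x = 796. δu = √(δz² + δx²) = √(2920 + 54.8) = 54.5, so δu/u = 0.0685.
Q is then a monomial in u, d:
δQ/Q = √((δu/u)² + (3·δd/d)²) = √(0.00469 + 0.0260) = 0.175
Q = 11300, so δQ = 0.175 × 11300 = 1980.

11300 ± 1980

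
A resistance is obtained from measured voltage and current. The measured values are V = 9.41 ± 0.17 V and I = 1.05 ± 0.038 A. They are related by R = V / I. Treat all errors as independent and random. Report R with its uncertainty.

Since R is a product/quotient, work with relative uncertainties:
  (1·δV/V)² = (1×0.0181)² = 0.000326;  (-1·δI/I)² = (-1×0.0362)² = 0.00131
δR/R = √(0.00164) = 0.0404
R = 8.96 Ω, so δR = 0.0404 × 8.96 = 0.363 Ω.

8.96 ± 0.363 Ω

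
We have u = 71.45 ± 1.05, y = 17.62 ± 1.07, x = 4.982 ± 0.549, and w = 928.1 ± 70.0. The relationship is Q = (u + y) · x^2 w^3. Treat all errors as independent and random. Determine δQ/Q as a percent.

31.6%

Let h = u + y = 89.07. δh = √(δu² + δy²) = √(1.10 + 1.14) = 1.50, so δh/h = 0.0168.
Q is then a monomial in h, x, w:
δQ/Q = √((δh/h)² + (2·δx/x)² + (3·δw/w)²) = √(0.000283 + 0.0486 + 0.0512) = 0.316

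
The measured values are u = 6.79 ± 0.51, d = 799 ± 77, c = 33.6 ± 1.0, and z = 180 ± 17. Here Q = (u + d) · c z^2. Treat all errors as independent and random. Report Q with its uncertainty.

(8.77 ± 1.88) × 10^8

Let w = u + d = 806. δw = √(δu² + δd²) = √(0.260 + 5930) = 77.0, so δw/w = 0.0956.
Q is then a monomial in w, c, z:
δQ/Q = √((δw/w)² + (1·δc/c)² + (2·δz/z)²) = √(0.00913 + 0.000886 + 0.0357) = 0.214
Q = 8.77e+08, so δQ = 0.214 × 8.77e+08 = 1.88e+08.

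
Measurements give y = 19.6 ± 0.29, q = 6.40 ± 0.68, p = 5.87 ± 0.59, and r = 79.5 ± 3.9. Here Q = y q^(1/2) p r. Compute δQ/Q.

0.125

For a monomial Q ∝ y, q^(1/2), p, r, fractional errors add in quadrature:
  (1·δy/y)² = (1×0.0148)² = 0.000219;  (½·δq/q)² = (0.5×0.106)² = 0.00282;  (1·δp/p)² = (1×0.101)² = 0.0101;  (1·δr/r)² = (1×0.0491)² = 0.00241
δQ/Q = √(0.0156) = 0.125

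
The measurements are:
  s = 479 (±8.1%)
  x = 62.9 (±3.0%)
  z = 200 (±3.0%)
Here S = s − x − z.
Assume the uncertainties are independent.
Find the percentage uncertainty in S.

Absolute uncertainties add in quadrature for a linear combination:
  (δs)² = 1510;  (δx)² = 3.56;  (δz)² = 36.0
δS = √(1540) = 39.3
S = 216, so δS/S = 39.3/216 = 0.182.

18.2%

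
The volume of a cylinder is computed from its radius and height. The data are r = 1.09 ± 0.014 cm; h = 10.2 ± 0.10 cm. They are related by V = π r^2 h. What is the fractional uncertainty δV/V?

Since V is a product/quotient, work with relative uncertainties:
  (2·δr/r)² = (2×0.0128)² = 0.000660;  (1·δh/h)² = (1×0.00980)² = 9.61e-05
δV/V = √(0.000756) = 0.0275

0.0275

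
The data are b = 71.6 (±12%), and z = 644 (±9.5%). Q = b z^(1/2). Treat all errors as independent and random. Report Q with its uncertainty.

1820 ± 235

Each factor contributes (exponent × relative error)² to (δQ/Q)²:
  (1·δb/b)² = (1×0.120)² = 0.0144;  (½·δz/z)² = (0.5×0.0950)² = 0.00226
δQ/Q = √(0.0167) = 0.129
Q = 1820, so δQ = 0.129 × 1820 = 235.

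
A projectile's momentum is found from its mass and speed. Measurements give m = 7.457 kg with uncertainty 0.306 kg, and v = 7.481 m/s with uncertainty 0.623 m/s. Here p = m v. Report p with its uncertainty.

Products/powers → add relative errors in quadrature, weighted by exponent:
  (1·δm/m)² = (1×0.0410)² = 0.00168;  (1·δv/v)² = (1×0.0833)² = 0.00694
δp/p = √(0.00862) = 0.0928
p = 55.79 kg·m/s, so δp = 0.0928 × 55.79 = 5.18 kg·m/s.

55.79 ± 5.18 kg·m/s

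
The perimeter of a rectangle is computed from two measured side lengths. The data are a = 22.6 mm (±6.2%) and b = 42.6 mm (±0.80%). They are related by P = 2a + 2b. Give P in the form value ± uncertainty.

130 ± 2.88 mm

Each term contributes (cᵢ δxᵢ)² to (δP)²:
  (2·δa)² = 7.85;  (2·δb)² = 0.465
δP = √(8.32) = 2.88 mm
P = 130 mm.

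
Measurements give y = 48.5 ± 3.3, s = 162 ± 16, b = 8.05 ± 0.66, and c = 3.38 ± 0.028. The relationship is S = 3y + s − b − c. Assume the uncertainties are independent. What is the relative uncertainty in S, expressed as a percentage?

For a sum/difference, combine absolute errors in quadrature:
  (3·δy)² = 98.0;  (δs)² = 256;  (δb)² = 0.436;  (δc)² = 0.000784
δS = √(354) = 18.8
S = 296, so δS/S = 18.8/296 = 0.0636.

6.36%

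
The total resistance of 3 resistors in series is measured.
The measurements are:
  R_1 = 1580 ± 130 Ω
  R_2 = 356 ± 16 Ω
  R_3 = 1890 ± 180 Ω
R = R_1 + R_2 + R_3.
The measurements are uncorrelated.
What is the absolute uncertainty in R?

R is a linear combination, so absolute uncertainties add in quadrature:
  (δR_1)² = 16900;  (δR_2)² = 256;  (δR_3)² = 32400
δR = √(49600) = 223 Ω

223 Ω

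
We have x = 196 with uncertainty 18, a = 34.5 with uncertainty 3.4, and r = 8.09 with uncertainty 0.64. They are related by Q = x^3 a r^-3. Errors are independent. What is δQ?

1.85e+05

Products/powers → add relative errors in quadrature, weighted by exponent:
  (3·δx/x)² = (3×0.0918)² = 0.0759;  (1·δa/a)² = (1×0.0986)² = 0.00971;  (-3·δr/r)² = (-3×0.0791)² = 0.0563
δQ/Q = √(0.142) = 0.377
Q = 4.91e+05, so δQ = 0.377 × 4.91e+05 = 1.85e+05.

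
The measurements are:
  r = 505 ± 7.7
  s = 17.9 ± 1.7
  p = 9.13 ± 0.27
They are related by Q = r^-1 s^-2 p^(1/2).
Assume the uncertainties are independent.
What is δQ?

3.57e-06

For a monomial Q ∝ r^-1, s^-2, p^(1/2), fractional errors add in quadrature:
  (-1·δr/r)² = (-1×0.0152)² = 0.000232;  (-2·δs/s)² = (-2×0.0950)² = 0.0361;  (½·δp/p)² = (0.5×0.0296)² = 0.000219
δQ/Q = √(0.0365) = 0.191
Q = 1.87e-05, so δQ = 0.191 × 1.87e-05 = 3.57e-06.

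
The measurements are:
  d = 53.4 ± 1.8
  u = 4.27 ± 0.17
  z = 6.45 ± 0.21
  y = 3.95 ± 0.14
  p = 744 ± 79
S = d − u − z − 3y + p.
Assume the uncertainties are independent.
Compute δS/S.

0.102

For a sum/difference, combine absolute errors in quadrature:
  (δd)² = 3.24;  (δu)² = 0.0289;  (δz)² = 0.0441;  (3·δy)² = 0.176;  (δp)² = 6240
δS = √(6240) = 79.0
S = 775, so δS/S = 79.0/775 = 0.102.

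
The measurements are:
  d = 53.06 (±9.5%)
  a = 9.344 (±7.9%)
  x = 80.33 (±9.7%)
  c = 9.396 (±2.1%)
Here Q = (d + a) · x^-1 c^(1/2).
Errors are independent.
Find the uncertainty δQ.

0.303

Let u = d + a = 62.40. δu = √(δd² + δa²) = √(25.4 + 0.545) = 5.09, so δu/u = 0.0816.
Q is then a monomial in u, x, c:
δQ/Q = √((δu/u)² + (-1·δx/x)² + (½·δc/c)²) = √(0.00666 + 0.00941 + 0.000110) = 0.127
Q = 2.381, so δQ = 0.127 × 2.381 = 0.303.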